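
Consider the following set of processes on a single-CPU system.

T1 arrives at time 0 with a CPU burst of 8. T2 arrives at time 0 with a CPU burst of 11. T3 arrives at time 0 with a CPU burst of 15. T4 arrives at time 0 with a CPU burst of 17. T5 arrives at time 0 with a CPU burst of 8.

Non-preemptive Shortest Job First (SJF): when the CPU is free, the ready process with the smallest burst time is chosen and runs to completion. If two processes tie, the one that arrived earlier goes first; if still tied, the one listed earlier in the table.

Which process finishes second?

T5

Gantt: | T1 0-8 | T5 8-16 | T2 16-27 | T3 27-42 | T4 42-59 |
Completion: T1=8  T2=27  T3=42  T4=59  T5=16
Turnaround (C−A): T1=8  T2=27  T3=42  T4=59  T5=16
Finish order: T1 → T5 → T2 → T3 → T4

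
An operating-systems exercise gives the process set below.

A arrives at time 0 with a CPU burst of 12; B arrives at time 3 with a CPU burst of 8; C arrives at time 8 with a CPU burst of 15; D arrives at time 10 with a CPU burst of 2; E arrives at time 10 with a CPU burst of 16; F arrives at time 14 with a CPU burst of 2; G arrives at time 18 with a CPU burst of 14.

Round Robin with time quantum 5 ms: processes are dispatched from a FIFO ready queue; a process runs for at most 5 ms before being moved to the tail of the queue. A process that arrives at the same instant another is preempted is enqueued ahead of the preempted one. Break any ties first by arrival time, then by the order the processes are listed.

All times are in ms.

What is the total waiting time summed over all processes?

182

Gantt: | A 0-5 | B 5-10 | A 10-15 | C 15-20 | D 20-22 | E 22-27 | B 27-30 | F 30-32 | A 32-34 | G 34-39 | C 39-44 | E 44-49 | G 49-54 | C 54-59 | E 59-64 | G 64-68 | E 68-69 |
Completion: A=34  B=30  C=59  D=22  E=69  F=32  G=68
Turnaround (C−A): A=34  B=27  C=51  D=12  E=59  F=18  G=50
Waiting = turnaround − burst: A=22, B=19, C=36, D=10, E=43, F=16, G=36
Total waiting = 22 + 19 + 36 + 10 + 43 + 16 + 36 = 182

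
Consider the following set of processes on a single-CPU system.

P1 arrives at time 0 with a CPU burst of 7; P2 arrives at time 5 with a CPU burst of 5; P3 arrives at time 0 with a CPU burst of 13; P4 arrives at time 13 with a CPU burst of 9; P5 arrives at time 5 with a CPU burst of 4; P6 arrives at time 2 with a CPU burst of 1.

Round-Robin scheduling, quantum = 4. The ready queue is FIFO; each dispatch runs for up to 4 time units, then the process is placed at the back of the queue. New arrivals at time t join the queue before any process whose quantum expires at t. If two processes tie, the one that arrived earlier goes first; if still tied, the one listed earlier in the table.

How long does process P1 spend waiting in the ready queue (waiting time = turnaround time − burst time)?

5

Timeline: | P1 0-4 | P3 4-8 | P6 8-9 | P1 9-12 | P2 12-16 | P5 16-20 | P3 20-24 | P4 24-28 | P2 28-29 | P3 29-33 | P4 33-37 | P3 37-38 | P4 38-39 |
Completion: P1=12  P2=29  P3=38  P4=39  P5=20  P6=9
Turnaround (C−A): P1=12  P2=24  P3=38  P4=26  P5=15  P6=7
Waiting(P1) = turnaround − burst = 12 − 7 = 5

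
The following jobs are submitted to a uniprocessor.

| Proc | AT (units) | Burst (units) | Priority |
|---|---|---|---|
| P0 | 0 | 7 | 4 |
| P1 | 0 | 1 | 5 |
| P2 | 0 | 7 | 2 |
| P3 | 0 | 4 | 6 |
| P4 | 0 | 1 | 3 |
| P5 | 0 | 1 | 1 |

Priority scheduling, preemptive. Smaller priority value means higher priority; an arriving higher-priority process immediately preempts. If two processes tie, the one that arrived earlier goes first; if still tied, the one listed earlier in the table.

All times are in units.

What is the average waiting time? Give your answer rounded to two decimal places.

Timeline: | P5 0-1 | P2 1-8 | P4 8-9 | P0 9-16 | P1 16-17 | P3 17-21 |
Completion: P0=16  P1=17  P2=8  P3=21  P4=9  P5=1
Waiting times: P0=9, P1=16, P2=1, P3=17, P4=8, P5=0
Average waiting = (9+16+1+17+8+0) / 6 = 51/6 = 8.50

8.50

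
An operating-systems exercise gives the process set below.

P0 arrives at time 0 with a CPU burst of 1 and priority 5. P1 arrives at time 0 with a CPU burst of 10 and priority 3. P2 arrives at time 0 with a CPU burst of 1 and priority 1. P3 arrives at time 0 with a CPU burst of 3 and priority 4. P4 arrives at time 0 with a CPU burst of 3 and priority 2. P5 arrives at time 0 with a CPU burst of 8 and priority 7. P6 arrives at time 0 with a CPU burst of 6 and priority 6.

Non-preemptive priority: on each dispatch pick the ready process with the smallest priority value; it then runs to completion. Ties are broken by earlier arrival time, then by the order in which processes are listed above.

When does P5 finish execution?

32

Schedule: | P2 0-1 | P4 1-4 | P1 4-14 | P3 14-17 | P0 17-18 | P6 18-24 | P5 24-32 |
Completion: P0=18  P1=14  P2=1  P3=17  P4=4  P5=32  P6=24
Turnaround (C−A): P0=18  P1=14  P2=1  P3=17  P4=4  P5=32  P6=24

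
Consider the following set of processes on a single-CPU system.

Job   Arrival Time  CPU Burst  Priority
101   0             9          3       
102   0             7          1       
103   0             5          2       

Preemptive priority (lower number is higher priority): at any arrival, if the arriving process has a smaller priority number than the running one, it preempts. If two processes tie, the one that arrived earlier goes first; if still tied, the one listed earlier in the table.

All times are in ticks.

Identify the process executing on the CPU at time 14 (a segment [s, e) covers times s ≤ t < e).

101

Timeline: | 102 0-7 | 103 7-12 | 101 12-21 |
Completion: 101=21  102=7  103=12
Turnaround (C−A): 101=21  102=7  103=12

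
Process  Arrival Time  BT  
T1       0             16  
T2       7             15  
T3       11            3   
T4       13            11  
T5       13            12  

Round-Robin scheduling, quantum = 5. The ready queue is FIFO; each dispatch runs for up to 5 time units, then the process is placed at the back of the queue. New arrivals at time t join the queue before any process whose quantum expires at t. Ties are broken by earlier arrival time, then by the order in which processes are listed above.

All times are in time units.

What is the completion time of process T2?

Gantt: | T1 0-10 | T2 10-15 | T1 15-20 | T3 20-23 | T4 23-28 | T5 28-33 | T2 33-38 | T1 38-39 | T4 39-44 | T5 44-49 | T2 49-54 | T4 54-55 | T5 55-57 |
Completion: T1=39  T2=54  T3=23  T4=55  T5=57

54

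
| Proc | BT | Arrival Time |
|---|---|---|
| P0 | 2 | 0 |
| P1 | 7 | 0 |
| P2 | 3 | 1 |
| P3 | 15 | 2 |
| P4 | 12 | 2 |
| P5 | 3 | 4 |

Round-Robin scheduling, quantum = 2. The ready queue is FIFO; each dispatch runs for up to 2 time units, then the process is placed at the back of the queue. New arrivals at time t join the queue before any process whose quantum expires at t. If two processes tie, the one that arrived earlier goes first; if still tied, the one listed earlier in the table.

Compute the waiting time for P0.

0

Timeline: | P0 0-2 | P1 2-4 | P2 4-6 | P3 6-8 | P4 8-10 | P5 10-12 | P1 12-14 | P2 14-15 | P3 15-17 | P4 17-19 | P5 19-20 | P1 20-22 | P3 22-24 | P4 24-26 | P1 26-27 | P3 27-29 | P4 29-31 | P3 31-33 | P4 33-35 | P3 35-37 | P4 37-39 | P3 39-42 |
Completion: P0=2  P1=27  P2=15  P3=42  P4=39  P5=20
Turnaround (C−A): P0=2  P1=27  P2=14  P3=40  P4=37  P5=16
Waiting(P0) = turnaround − burst = 2 − 2 = 0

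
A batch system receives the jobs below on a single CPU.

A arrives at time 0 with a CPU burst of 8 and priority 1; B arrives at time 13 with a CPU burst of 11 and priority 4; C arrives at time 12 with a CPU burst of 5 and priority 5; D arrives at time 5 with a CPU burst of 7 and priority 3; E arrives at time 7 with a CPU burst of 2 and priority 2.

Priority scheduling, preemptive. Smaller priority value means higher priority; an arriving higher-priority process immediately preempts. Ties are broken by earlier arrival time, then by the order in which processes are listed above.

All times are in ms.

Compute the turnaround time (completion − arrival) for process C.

21

Schedule: | A 0-8 | E 8-10 | D 10-17 | B 17-28 | C 28-33 |
Completion: A=8  B=28  C=33  D=17  E=10
Turnaround (C−A): A=8  B=15  C=21  D=12  E=3
Turnaround(C) = completion − arrival = 33 − 12 = 21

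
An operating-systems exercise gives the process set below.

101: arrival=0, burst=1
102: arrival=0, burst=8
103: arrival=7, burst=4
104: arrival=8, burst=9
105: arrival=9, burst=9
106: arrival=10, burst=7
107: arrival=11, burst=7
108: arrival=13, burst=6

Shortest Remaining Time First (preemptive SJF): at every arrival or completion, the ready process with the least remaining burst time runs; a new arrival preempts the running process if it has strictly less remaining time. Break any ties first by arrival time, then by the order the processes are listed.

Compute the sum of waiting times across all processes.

Schedule: | 101 0-1 | 102 1-9 | 103 9-13 | 108 13-19 | 106 19-26 | 107 26-33 | 104 33-42 | 105 42-51 |
Completion: 101=1  102=9  103=13  104=42  105=51  106=26  107=33  108=19
Turnaround (C−A): 101=1  102=9  103=6  104=34  105=42  106=16  107=22  108=6
Waiting = turnaround − burst: 101=0, 102=1, 103=2, 104=25, 105=33, 106=9, 107=15, 108=0
Total waiting = 0 + 1 + 2 + 25 + 33 + 9 + 15 + 0 = 85

85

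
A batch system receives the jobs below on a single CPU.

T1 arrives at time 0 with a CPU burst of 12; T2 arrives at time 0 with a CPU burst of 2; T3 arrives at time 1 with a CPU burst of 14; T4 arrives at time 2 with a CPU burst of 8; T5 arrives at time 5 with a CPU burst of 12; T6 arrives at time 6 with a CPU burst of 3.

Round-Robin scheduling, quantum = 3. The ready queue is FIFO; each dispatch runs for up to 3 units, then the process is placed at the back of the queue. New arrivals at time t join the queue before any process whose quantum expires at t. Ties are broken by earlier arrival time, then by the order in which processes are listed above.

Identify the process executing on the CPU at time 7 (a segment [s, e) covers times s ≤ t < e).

T3

Gantt: | T1 0-3 | T2 3-5 | T3 5-8 | T4 8-11 | T1 11-14 | T5 14-17 | T6 17-20 | T3 20-23 | T4 23-26 | T1 26-29 | T5 29-32 | T3 32-35 | T4 35-37 | T1 37-40 | T5 40-43 | T3 43-46 | T5 46-49 | T3 49-51 |
Completion: T1=40  T2=5  T3=51  T4=37  T5=49  T6=20
Turnaround (C−A): T1=40  T2=5  T3=50  T4=35  T5=44  T6=14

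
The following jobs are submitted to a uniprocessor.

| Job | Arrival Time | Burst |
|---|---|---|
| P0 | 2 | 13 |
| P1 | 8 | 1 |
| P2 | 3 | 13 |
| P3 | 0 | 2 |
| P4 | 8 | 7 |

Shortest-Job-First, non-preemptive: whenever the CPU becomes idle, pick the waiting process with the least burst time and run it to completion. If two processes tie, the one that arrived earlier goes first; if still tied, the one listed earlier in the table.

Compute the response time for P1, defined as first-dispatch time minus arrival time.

7

Gantt: | P3 0-2 | P0 2-15 | P1 15-16 | P4 16-23 | P2 23-36 |
Completion: P0=15  P1=16  P2=36  P3=2  P4=23
Turnaround (C−A): P0=13  P1=8  P2=33  P3=2  P4=15
Response(P1) = first start − arrival = 15 − 8 = 7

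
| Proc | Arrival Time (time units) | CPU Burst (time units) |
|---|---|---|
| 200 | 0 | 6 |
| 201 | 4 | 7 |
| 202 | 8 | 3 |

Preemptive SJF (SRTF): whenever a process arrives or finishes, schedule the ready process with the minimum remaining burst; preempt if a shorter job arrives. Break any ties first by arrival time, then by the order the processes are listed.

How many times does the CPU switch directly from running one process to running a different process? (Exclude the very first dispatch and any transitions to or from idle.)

3

Timeline: | 200 0-6 | 201 6-8 | 202 8-11 | 201 11-16 |
Completion: 200=6  201=16  202=11
Turnaround (C−A): 200=6  201=12  202=3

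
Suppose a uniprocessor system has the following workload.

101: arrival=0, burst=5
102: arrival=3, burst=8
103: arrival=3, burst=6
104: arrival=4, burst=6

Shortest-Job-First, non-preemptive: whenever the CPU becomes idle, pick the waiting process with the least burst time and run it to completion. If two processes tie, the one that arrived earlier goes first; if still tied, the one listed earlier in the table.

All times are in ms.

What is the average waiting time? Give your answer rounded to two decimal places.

Timeline: | 101 0-5 | 103 5-11 | 104 11-17 | 102 17-25 |
Completion: 101=5  102=25  103=11  104=17
Waiting times: 101=0, 102=14, 103=2, 104=7
Average waiting = (0+14+2+7) / 4 = 23/4 = 5.75

5.75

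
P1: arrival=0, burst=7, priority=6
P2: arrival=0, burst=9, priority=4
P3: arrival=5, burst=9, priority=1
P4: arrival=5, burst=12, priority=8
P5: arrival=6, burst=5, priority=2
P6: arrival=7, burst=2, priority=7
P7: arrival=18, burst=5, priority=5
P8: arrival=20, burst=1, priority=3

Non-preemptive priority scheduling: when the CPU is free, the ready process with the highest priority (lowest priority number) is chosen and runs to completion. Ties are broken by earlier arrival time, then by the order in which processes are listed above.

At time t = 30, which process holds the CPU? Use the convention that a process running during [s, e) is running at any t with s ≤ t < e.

P1

Schedule: | P2 0-9 | P3 9-18 | P5 18-23 | P8 23-24 | P7 24-29 | P1 29-36 | P6 36-38 | P4 38-50 |
Completion: P1=36  P2=9  P3=18  P4=50  P5=23  P6=38  P7=29  P8=24
Turnaround (C−A): P1=36  P2=9  P3=13  P4=45  P5=17  P6=31  P7=11  P8=4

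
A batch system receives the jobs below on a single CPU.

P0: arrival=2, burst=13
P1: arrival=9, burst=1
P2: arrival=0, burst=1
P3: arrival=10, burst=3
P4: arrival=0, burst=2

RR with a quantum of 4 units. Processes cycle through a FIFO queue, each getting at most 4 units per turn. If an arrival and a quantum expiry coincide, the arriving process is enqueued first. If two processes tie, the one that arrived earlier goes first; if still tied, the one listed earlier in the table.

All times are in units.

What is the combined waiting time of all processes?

10

Timeline: | P2 0-1 | P4 1-3 | P0 3-11 | P1 11-12 | P3 12-15 | P0 15-20 |
Completion: P0=20  P1=12  P2=1  P3=15  P4=3
Waiting = turnaround − burst: P0=5, P1=2, P2=0, P3=2, P4=1
Total waiting = 5 + 2 + 0 + 2 + 1 = 10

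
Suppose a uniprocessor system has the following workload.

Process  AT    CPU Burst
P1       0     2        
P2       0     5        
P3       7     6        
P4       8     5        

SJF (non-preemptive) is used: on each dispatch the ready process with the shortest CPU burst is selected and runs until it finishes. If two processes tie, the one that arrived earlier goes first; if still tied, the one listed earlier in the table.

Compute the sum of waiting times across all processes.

7

Timeline: | P1 0-2 | P2 2-7 | P3 7-13 | P4 13-18 |
Completion: P1=2  P2=7  P3=13  P4=18
Turnaround (C−A): P1=2  P2=7  P3=6  P4=10
Waiting = turnaround − burst: P1=0, P2=2, P3=0, P4=5
Total waiting = 0 + 2 + 0 + 5 = 7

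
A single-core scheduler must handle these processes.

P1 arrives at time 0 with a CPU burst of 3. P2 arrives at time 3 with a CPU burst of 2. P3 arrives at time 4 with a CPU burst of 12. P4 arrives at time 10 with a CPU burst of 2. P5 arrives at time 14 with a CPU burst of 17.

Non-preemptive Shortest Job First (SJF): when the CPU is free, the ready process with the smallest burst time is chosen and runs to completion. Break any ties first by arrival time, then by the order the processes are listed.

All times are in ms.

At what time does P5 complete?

36

Timeline: | P1 0-3 | P2 3-5 | P3 5-17 | P4 17-19 | P5 19-36 |
Completion: P1=3  P2=5  P3=17  P4=19  P5=36
Turnaround (C−A): P1=3  P2=2  P3=13  P4=9  P5=22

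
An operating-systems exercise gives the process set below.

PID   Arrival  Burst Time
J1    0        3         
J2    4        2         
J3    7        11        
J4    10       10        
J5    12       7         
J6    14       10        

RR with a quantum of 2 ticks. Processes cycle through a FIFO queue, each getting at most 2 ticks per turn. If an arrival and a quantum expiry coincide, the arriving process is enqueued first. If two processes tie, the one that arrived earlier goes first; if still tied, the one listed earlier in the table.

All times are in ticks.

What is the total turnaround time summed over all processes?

125

Gantt: | J1 0-3 | idle 3-4 | J2 4-6 | idle 6-7 | J3 7-11 | J4 11-13 | J3 13-15 | J5 15-17 | J4 17-19 | J6 19-21 | J3 21-23 | J5 23-25 | J4 25-27 | J6 27-29 | J3 29-31 | J5 31-33 | J4 33-35 | J6 35-37 | J3 37-38 | J5 38-39 | J4 39-41 | J6 41-45 |
Completion: J1=3  J2=6  J3=38  J4=41  J5=39  J6=45
Turnaround (C−A): J1=3  J2=2  J3=31  J4=31  J5=27  J6=31
Turnaround = completion − arrival: J1=3, J2=2, J3=31, J4=31, J5=27, J6=31
Total turnaround = 3 + 2 + 31 + 31 + 27 + 31 = 125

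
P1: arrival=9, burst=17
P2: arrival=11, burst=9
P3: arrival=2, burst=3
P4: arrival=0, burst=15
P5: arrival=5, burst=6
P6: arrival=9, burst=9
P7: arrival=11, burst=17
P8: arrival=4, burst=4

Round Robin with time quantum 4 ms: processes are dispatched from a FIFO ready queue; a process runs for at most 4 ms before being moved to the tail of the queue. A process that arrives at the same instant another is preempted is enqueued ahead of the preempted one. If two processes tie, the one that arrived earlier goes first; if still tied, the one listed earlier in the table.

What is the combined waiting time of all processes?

Schedule: | P4 0-4 | P3 4-7 | P8 7-11 | P4 11-15 | P5 15-19 | P1 19-23 | P6 23-27 | P2 27-31 | P7 31-35 | P4 35-39 | P5 39-41 | P1 41-45 | P6 45-49 | P2 49-53 | P7 53-57 | P4 57-60 | P1 60-64 | P6 64-65 | P2 65-66 | P7 66-70 | P1 70-74 | P7 74-78 | P1 78-79 | P7 79-80 |
Completion: P1=79  P2=66  P3=7  P4=60  P5=41  P6=65  P7=80  P8=11
Turnaround (C−A): P1=70  P2=55  P3=5  P4=60  P5=36  P6=56  P7=69  P8=7
Waiting = turnaround − burst: P1=53, P2=46, P3=2, P4=45, P5=30, P6=47, P7=52, P8=3
Total waiting = 53 + 46 + 2 + 45 + 30 + 47 + 52 + 3 = 278

278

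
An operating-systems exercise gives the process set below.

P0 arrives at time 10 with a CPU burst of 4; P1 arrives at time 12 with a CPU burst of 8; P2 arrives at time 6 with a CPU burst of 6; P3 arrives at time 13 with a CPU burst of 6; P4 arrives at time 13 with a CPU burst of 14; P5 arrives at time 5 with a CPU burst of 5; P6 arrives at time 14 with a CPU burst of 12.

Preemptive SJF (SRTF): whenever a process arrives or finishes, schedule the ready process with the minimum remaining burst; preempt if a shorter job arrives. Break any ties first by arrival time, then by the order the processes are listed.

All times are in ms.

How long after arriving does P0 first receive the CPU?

Gantt: | idle 0-5 | P5 5-10 | P0 10-14 | P2 14-20 | P3 20-26 | P1 26-34 | P6 34-46 | P4 46-60 |
Completion: P0=14  P1=34  P2=20  P3=26  P4=60  P5=10  P6=46
Response(P0) = first start − arrival = 10 − 10 = 0

0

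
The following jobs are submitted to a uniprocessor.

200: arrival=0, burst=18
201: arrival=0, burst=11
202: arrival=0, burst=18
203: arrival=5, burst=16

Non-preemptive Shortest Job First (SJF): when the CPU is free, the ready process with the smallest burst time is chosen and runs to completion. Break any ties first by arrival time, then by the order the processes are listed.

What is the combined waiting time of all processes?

Schedule: | 201 0-11 | 203 11-27 | 200 27-45 | 202 45-63 |
Completion: 200=45  201=11  202=63  203=27
Turnaround (C−A): 200=45  201=11  202=63  203=22
Waiting = turnaround − burst: 200=27, 201=0, 202=45, 203=6
Total waiting = 27 + 0 + 45 + 6 = 78

78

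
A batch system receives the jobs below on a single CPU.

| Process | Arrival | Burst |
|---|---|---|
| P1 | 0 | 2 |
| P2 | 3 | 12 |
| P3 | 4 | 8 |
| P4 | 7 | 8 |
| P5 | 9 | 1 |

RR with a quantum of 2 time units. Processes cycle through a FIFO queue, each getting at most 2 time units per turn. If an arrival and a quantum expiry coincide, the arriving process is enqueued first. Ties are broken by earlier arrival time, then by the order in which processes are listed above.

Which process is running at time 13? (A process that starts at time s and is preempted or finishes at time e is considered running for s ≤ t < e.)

Gantt: | P1 0-2 | idle 2-3 | P2 3-5 | P3 5-7 | P2 7-9 | P4 9-11 | P3 11-13 | P5 13-14 | P2 14-16 | P4 16-18 | P3 18-20 | P2 20-22 | P4 22-24 | P3 24-26 | P2 26-28 | P4 28-30 | P2 30-32 |
Completion: P1=2  P2=32  P3=26  P4=30  P5=14
Turnaround (C−A): P1=2  P2=29  P3=22  P4=23  P5=5

P5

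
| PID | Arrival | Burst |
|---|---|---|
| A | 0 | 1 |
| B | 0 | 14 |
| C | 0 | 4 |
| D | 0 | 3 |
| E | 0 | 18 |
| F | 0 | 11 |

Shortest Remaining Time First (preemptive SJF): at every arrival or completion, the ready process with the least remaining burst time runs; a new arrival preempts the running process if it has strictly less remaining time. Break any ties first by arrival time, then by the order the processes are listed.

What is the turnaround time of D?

4

Gantt: | A 0-1 | D 1-4 | C 4-8 | F 8-19 | B 19-33 | E 33-51 |
Completion: A=1  B=33  C=8  D=4  E=51  F=19
Turnaround (C−A): A=1  B=33  C=8  D=4  E=51  F=19
Turnaround(D) = completion − arrival = 4 − 0 = 4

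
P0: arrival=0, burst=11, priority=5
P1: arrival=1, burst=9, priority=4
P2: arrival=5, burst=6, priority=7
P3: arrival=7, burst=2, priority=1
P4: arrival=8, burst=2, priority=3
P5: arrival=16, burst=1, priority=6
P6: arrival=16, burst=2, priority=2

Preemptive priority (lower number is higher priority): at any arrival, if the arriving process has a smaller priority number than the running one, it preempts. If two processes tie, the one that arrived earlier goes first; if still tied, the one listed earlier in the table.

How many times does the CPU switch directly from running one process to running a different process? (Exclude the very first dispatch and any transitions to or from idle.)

9

Schedule: | P0 0-1 | P1 1-7 | P3 7-9 | P4 9-11 | P1 11-14 | P0 14-16 | P6 16-18 | P0 18-26 | P5 26-27 | P2 27-33 |
Completion: P0=26  P1=14  P2=33  P3=9  P4=11  P5=27  P6=18
Turnaround (C−A): P0=26  P1=13  P2=28  P3=2  P4=3  P5=11  P6=2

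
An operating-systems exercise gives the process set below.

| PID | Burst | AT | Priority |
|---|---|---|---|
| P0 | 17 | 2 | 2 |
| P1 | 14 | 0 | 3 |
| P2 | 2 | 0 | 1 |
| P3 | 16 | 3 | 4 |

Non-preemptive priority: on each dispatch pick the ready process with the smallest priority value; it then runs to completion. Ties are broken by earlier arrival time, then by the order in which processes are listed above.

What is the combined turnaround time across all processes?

98

Gantt: | P2 0-2 | P0 2-19 | P1 19-33 | P3 33-49 |
Completion: P0=19  P1=33  P2=2  P3=49
Turnaround (C−A): P0=17  P1=33  P2=2  P3=46
Turnaround = completion − arrival: P0=17, P1=33, P2=2, P3=46
Total turnaround = 17 + 33 + 2 + 46 = 98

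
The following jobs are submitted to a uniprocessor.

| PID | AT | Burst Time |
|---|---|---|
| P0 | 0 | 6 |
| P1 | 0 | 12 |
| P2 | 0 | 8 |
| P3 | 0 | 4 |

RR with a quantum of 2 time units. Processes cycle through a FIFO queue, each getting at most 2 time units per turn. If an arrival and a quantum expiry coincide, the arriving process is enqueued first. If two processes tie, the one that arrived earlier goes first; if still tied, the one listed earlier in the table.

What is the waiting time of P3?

12

Schedule: | P0 0-2 | P1 2-4 | P2 4-6 | P3 6-8 | P0 8-10 | P1 10-12 | P2 12-14 | P3 14-16 | P0 16-18 | P1 18-20 | P2 20-22 | P1 22-24 | P2 24-26 | P1 26-30 |
Completion: P0=18  P1=30  P2=26  P3=16
Turnaround (C−A): P0=18  P1=30  P2=26  P3=16
Waiting(P3) = turnaround − burst = 16 − 4 = 12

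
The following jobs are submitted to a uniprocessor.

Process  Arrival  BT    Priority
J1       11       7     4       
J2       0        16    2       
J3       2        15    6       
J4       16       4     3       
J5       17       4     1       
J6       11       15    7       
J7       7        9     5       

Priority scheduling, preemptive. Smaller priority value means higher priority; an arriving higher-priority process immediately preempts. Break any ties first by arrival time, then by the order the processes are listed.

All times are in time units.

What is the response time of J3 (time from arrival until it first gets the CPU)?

38

Gantt: | J2 0-16 | J4 16-17 | J5 17-21 | J4 21-24 | J1 24-31 | J7 31-40 | J3 40-55 | J6 55-70 |
Completion: J1=31  J2=16  J3=55  J4=24  J5=21  J6=70  J7=40
Response(J3) = first start − arrival = 40 − 2 = 38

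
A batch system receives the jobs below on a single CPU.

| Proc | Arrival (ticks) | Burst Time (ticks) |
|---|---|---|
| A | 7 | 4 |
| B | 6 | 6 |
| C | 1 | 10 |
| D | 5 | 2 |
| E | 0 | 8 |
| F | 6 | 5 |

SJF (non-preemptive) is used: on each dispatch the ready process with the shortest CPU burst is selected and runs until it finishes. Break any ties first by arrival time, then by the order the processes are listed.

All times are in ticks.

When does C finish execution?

Schedule: | E 0-8 | D 8-10 | A 10-14 | F 14-19 | B 19-25 | C 25-35 |
Completion: A=14  B=25  C=35  D=10  E=8  F=19
Turnaround (C−A): A=7  B=19  C=34  D=5  E=8  F=13

35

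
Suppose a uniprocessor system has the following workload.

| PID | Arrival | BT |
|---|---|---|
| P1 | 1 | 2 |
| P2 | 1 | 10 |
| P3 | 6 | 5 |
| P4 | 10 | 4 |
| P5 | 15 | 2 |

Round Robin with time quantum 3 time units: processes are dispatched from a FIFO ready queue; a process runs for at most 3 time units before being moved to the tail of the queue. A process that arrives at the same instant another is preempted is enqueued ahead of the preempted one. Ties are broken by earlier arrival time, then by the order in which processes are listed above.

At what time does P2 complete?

Schedule: | idle 0-1 | P1 1-3 | P2 3-6 | P3 6-9 | P2 9-12 | P3 12-14 | P4 14-17 | P2 17-20 | P5 20-22 | P4 22-23 | P2 23-24 |
Completion: P1=3  P2=24  P3=14  P4=23  P5=22

24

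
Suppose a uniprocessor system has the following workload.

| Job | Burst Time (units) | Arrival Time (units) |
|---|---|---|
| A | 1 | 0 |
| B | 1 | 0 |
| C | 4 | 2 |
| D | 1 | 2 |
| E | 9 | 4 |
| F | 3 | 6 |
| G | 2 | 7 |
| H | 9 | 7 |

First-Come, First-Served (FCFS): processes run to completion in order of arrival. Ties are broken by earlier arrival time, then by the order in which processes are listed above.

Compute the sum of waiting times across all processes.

Schedule: | A 0-1 | B 1-2 | C 2-6 | D 6-7 | E 7-16 | F 16-19 | G 19-21 | H 21-30 |
Completion: A=1  B=2  C=6  D=7  E=16  F=19  G=21  H=30
Turnaround (C−A): A=1  B=2  C=4  D=5  E=12  F=13  G=14  H=23
Waiting = turnaround − burst: A=0, B=1, C=0, D=4, E=3, F=10, G=12, H=14
Total waiting = 0 + 1 + 0 + 4 + 3 + 10 + 12 + 14 = 44

44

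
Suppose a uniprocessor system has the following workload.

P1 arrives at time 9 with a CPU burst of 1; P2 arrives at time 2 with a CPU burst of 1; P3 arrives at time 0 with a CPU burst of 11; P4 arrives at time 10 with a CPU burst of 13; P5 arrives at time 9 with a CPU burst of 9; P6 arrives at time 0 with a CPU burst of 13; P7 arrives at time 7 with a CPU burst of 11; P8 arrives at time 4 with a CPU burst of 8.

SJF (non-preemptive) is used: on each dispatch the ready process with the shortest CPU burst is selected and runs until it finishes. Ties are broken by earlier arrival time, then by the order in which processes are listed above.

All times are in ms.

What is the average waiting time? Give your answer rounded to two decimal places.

Timeline: | P3 0-11 | P2 11-12 | P1 12-13 | P8 13-21 | P5 21-30 | P7 30-41 | P6 41-54 | P4 54-67 |
Completion: P1=13  P2=12  P3=11  P4=67  P5=30  P6=54  P7=41  P8=21
Waiting times: P1=3, P2=9, P3=0, P4=44, P5=12, P6=41, P7=23, P8=9
Average waiting = (3+9+0+44+12+41+23+9) / 8 = 141/8 = 17.63

17.63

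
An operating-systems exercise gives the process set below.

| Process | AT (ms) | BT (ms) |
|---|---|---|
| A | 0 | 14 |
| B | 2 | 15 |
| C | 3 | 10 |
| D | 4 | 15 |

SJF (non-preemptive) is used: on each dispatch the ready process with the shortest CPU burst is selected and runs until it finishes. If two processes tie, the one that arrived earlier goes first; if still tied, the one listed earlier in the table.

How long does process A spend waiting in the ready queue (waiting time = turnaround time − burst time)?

0

Gantt: | A 0-14 | C 14-24 | B 24-39 | D 39-54 |
Completion: A=14  B=39  C=24  D=54
Waiting(A) = turnaround − burst = 14 − 14 = 0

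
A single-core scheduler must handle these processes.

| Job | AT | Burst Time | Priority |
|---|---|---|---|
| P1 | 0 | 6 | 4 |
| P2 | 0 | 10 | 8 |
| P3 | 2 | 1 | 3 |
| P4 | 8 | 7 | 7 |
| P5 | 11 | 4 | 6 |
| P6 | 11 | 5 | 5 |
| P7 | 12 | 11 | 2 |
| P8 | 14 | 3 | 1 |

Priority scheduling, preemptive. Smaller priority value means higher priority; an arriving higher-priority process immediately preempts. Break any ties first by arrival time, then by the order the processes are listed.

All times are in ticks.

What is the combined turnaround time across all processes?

Schedule: | P1 0-2 | P3 2-3 | P1 3-7 | P2 7-8 | P4 8-11 | P6 11-12 | P7 12-14 | P8 14-17 | P7 17-26 | P6 26-30 | P5 30-34 | P4 34-38 | P2 38-47 |
Completion: P1=7  P2=47  P3=3  P4=38  P5=34  P6=30  P7=26  P8=17
Turnaround (C−A): P1=7  P2=47  P3=1  P4=30  P5=23  P6=19  P7=14  P8=3
Turnaround = completion − arrival: P1=7, P2=47, P3=1, P4=30, P5=23, P6=19, P7=14, P8=3
Total turnaround = 7 + 47 + 1 + 30 + 23 + 19 + 14 + 3 = 144

144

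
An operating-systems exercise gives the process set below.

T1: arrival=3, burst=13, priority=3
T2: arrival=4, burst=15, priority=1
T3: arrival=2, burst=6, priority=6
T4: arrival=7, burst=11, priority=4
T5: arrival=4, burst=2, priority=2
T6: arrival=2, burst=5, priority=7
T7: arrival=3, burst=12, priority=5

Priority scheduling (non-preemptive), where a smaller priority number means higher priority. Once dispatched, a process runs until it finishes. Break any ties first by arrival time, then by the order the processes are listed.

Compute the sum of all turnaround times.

245

Schedule: | idle 0-2 | T3 2-8 | T2 8-23 | T5 23-25 | T1 25-38 | T4 38-49 | T7 49-61 | T6 61-66 |
Completion: T1=38  T2=23  T3=8  T4=49  T5=25  T6=66  T7=61
Turnaround = completion − arrival: T1=35, T2=19, T3=6, T4=42, T5=21, T6=64, T7=58
Total turnaround = 35 + 19 + 6 + 42 + 21 + 64 + 58 = 245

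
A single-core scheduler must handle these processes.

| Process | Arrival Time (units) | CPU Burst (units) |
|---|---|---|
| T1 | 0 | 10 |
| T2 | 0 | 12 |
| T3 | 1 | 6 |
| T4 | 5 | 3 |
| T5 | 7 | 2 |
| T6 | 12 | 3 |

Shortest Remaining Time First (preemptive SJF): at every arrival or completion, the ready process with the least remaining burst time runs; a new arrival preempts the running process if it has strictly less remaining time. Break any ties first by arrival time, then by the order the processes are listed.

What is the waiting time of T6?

Gantt: | T1 0-1 | T3 1-7 | T5 7-9 | T4 9-12 | T6 12-15 | T1 15-24 | T2 24-36 |
Completion: T1=24  T2=36  T3=7  T4=12  T5=9  T6=15
Turnaround (C−A): T1=24  T2=36  T3=6  T4=7  T5=2  T6=3
Waiting(T6) = turnaround − burst = 3 − 3 = 0

0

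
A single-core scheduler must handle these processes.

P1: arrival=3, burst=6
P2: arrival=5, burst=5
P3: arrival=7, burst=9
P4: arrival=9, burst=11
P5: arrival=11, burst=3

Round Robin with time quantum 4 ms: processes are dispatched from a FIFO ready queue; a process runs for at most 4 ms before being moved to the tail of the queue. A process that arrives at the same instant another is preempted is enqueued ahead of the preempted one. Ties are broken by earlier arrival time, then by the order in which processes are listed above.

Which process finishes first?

P1

Schedule: | idle 0-3 | P1 3-7 | P2 7-11 | P3 11-15 | P1 15-17 | P4 17-21 | P5 21-24 | P2 24-25 | P3 25-29 | P4 29-33 | P3 33-34 | P4 34-37 |
Completion: P1=17  P2=25  P3=34  P4=37  P5=24
Finish order: P1 → P5 → P2 → P3 → P4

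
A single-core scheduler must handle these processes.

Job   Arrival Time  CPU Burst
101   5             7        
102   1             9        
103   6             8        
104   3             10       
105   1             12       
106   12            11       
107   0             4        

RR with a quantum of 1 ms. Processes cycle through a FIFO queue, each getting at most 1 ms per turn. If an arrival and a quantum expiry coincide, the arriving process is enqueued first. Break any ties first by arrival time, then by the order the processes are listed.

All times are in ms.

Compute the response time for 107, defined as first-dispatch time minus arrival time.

Timeline: | 107 0-1 | 102 1-2 | 105 2-3 | 107 3-4 | 102 4-5 | 104 5-6 | 105 6-7 | 107 7-8 | 101 8-9 | 102 9-10 | 103 10-11 | 104 11-12 | 105 12-13 | 107 13-14 | 101 14-15 | 102 15-16 | 103 16-17 | 106 17-18 | 104 18-19 | 105 19-20 | 101 20-21 | 102 21-22 | 103 22-23 | 106 23-24 | 104 24-25 | 105 25-26 | 101 26-27 | 102 27-28 | 103 28-29 | 106 29-30 | 104 30-31 | 105 31-32 | 101 32-33 | 102 33-34 | 103 34-35 | 106 35-36 | 104 36-37 | 105 37-38 | 101 38-39 | 102 39-40 | 103 40-41 | 106 41-42 | 104 42-43 | 105 43-44 | 101 44-45 | 102 45-46 | 103 46-47 | 106 47-48 | 104 48-49 | 105 49-50 | 103 50-51 | 106 51-52 | 104 52-53 | 105 53-54 | 106 54-55 | 104 55-56 | 105 56-57 | 106 57-58 | 105 58-59 | 106 59-61 |
Completion: 101=45  102=46  103=51  104=56  105=59  106=61  107=14
Response(107) = first start − arrival = 0 − 0 = 0

0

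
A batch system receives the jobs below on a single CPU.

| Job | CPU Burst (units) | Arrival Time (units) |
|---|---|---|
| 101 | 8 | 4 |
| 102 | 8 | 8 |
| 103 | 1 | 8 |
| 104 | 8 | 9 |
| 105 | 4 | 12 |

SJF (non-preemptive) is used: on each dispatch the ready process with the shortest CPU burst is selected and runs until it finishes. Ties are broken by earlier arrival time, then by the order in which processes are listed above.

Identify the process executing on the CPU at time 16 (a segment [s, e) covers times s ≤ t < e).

105

Schedule: | idle 0-4 | 101 4-12 | 103 12-13 | 105 13-17 | 102 17-25 | 104 25-33 |
Completion: 101=12  102=25  103=13  104=33  105=17
Turnaround (C−A): 101=8  102=17  103=5  104=24  105=5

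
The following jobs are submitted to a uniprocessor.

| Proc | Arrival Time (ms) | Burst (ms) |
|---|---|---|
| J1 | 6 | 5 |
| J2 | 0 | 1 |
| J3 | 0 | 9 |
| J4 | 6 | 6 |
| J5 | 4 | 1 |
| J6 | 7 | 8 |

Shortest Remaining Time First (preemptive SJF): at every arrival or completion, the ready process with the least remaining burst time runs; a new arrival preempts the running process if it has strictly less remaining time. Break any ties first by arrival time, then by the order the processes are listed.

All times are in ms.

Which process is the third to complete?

J3

Gantt: | J2 0-1 | J3 1-4 | J5 4-5 | J3 5-11 | J1 11-16 | J4 16-22 | J6 22-30 |
Completion: J1=16  J2=1  J3=11  J4=22  J5=5  J6=30
Finish order: J2 → J5 → J3 → J1 → J4 → J6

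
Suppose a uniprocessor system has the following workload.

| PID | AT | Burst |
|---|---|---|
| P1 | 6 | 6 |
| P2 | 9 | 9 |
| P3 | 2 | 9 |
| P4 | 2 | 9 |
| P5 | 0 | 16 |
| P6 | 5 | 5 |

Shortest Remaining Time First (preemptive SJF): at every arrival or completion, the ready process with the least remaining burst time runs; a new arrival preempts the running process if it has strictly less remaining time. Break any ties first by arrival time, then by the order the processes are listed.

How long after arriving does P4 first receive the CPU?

20

Gantt: | P5 0-2 | P3 2-5 | P6 5-10 | P3 10-16 | P1 16-22 | P4 22-31 | P2 31-40 | P5 40-54 |
Completion: P1=22  P2=40  P3=16  P4=31  P5=54  P6=10
Response(P4) = first start − arrival = 22 − 2 = 20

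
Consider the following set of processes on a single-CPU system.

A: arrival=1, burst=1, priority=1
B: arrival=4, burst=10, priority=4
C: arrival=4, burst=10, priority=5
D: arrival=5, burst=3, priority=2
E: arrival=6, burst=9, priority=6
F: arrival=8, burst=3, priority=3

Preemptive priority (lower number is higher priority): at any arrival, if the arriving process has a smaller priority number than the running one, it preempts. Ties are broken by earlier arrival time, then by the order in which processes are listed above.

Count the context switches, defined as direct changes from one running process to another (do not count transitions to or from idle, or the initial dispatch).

5

Schedule: | idle 0-1 | A 1-2 | idle 2-4 | B 4-5 | D 5-8 | F 8-11 | B 11-20 | C 20-30 | E 30-39 |
Completion: A=2  B=20  C=30  D=8  E=39  F=11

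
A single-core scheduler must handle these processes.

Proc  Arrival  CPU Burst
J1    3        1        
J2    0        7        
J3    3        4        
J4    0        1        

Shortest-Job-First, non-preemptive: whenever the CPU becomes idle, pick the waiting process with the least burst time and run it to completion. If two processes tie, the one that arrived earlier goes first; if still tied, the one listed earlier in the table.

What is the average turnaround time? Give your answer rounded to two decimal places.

6.25

Schedule: | J4 0-1 | J2 1-8 | J1 8-9 | J3 9-13 |
Completion: J1=9  J2=8  J3=13  J4=1
Turnaround (C−A): J1=6  J2=8  J3=10  J4=1
Turnaround times: J1=6, J2=8, J3=10, J4=1
Average turnaround = (6+8+10+1) / 4 = 25/4 = 6.25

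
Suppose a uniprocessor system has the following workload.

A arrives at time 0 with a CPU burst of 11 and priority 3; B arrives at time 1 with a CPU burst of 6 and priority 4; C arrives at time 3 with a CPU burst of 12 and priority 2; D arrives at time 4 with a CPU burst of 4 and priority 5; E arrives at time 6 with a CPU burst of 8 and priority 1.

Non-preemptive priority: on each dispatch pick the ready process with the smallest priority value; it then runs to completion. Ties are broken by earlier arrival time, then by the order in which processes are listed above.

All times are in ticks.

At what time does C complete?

Schedule: | A 0-11 | E 11-19 | C 19-31 | B 31-37 | D 37-41 |
Completion: A=11  B=37  C=31  D=41  E=19

31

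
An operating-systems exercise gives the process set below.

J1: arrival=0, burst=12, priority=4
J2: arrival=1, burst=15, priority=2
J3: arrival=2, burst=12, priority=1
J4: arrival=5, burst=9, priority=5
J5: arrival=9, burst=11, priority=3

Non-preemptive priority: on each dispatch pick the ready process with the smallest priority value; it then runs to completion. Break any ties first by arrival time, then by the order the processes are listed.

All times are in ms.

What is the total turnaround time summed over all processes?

167

Gantt: | J1 0-12 | J3 12-24 | J2 24-39 | J5 39-50 | J4 50-59 |
Completion: J1=12  J2=39  J3=24  J4=59  J5=50
Turnaround = completion − arrival: J1=12, J2=38, J3=22, J4=54, J5=41
Total turnaround = 12 + 38 + 22 + 54 + 41 = 167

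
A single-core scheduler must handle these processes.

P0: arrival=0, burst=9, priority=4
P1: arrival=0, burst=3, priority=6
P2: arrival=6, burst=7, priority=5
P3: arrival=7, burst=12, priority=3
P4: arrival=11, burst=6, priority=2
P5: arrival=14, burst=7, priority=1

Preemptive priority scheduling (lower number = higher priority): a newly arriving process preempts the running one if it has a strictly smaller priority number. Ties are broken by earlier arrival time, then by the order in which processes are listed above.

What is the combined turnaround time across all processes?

158

Timeline: | P0 0-7 | P3 7-11 | P4 11-14 | P5 14-21 | P4 21-24 | P3 24-32 | P0 32-34 | P2 34-41 | P1 41-44 |
Completion: P0=34  P1=44  P2=41  P3=32  P4=24  P5=21
Turnaround = completion − arrival: P0=34, P1=44, P2=35, P3=25, P4=13, P5=7
Total turnaround = 34 + 44 + 35 + 25 + 13 + 7 = 158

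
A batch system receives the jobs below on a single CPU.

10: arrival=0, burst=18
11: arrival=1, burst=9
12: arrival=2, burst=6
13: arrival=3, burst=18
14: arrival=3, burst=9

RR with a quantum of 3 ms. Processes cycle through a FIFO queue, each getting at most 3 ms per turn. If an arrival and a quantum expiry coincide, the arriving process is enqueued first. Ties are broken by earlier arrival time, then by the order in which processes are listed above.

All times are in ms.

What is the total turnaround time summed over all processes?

210

Schedule: | 10 0-3 | 11 3-6 | 12 6-9 | 13 9-12 | 14 12-15 | 10 15-18 | 11 18-21 | 12 21-24 | 13 24-27 | 14 27-30 | 10 30-33 | 11 33-36 | 13 36-39 | 14 39-42 | 10 42-45 | 13 45-48 | 10 48-51 | 13 51-54 | 10 54-57 | 13 57-60 |
Completion: 10=57  11=36  12=24  13=60  14=42
Turnaround = completion − arrival: 10=57, 11=35, 12=22, 13=57, 14=39
Total turnaround = 57 + 35 + 22 + 57 + 39 = 210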